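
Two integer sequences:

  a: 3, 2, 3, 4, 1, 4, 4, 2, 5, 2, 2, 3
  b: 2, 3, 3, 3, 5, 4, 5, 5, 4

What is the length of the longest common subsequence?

4

Let dp[i][j] be the LCS length of the first i values of a and the first j values of b. dp[i][j] = dp[i-1][j-1]+1 when the i-th and j-th values match, else max(dp[i-1][j], dp[i][j-1]).
    ·  2  3  3  3  5  4  5  5  4
 ·  0  0  0  0  0  0  0  0  0  0
 3  0  0  1  1  1  1  1  1  1  1
 2  0  1  1  1  1  1  1  1  1  1
 3  0  1  2  2  2  2  2  2  2  2
 4  0  1  2  2  2  2  3  3  3  3
 1  0  1  2  2  2  2  3  3  3  3
 4  0  1  2  2  2  2  3  3  3  4
 4  0  1  2  2  2  2  3  3  3  4
 2  0  1  2  2  2  2  3  3  3  4
 5  0  1  2  2  2  3  3  4  4  4
 2  0  1  2  2  2  3  3  4  4  4
 2  0  1  2  2  2  3  3  4  4  4
 3  0  1  2  3  3  3  3  4  4  4
dp[12][9] = 4. One LCS (by backtracking along matches): 3, 3, 4, 4.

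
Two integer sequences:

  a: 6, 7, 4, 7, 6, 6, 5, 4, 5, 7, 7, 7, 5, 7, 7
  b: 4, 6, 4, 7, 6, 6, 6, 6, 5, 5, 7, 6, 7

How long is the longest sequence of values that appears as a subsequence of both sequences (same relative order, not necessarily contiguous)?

Match 6 (a #1, b #2), 4 (a #3, b #3), 7 (a #4, b #4), 6 (a #5, b #7), 6 (a #6, b #8), 5 (a #7, b #9), 5 (a #9, b #10), 7 (a #10, b #11), 7 (a #15, b #13) — 9 values in the same relative order in both, and the DP table's final entry dp[15][13] is also 9, so no common subsequence is longer.

9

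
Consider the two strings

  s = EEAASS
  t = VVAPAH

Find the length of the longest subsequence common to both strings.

2

Match A at s[3]=t[3], then A at s[4]=t[5] — 2 characters in the same relative order in both. dp[6][6] = 2 confirms this is the maximum.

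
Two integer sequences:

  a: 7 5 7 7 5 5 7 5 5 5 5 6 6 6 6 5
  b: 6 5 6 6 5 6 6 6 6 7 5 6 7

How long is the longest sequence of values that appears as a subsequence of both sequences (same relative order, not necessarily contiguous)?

Taking 5 [2,2] → 5 [11,5] → 6 [12,6] → 6 [13,7] → 6 [14,8] → 6 [15,9] → 5 [16,11] gives a common subsequence of length 7. The LCS DP gives dp[16][13] = 7, so this is optimal.

7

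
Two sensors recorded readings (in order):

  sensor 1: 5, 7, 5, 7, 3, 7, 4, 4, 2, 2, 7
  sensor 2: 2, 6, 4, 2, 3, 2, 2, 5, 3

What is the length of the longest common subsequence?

3

Pick 3 [5,5], 2 [9,6], 2 [10,7]; all 3 values appear in both, in order. dp[11][9] = 3 confirms this is the maximum.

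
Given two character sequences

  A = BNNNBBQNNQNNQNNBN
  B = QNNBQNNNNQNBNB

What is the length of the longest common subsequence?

12

Match N [3,2], N [4,3], B [6,4], Q [7,5], N [8,6], N [9,7], N [11,8], N [12,9], Q [13,10], N [14,11], N [15,13], B [16,14] — 12 characters in the same relative order in both. dp[17][14] = 12 confirms this is the maximum.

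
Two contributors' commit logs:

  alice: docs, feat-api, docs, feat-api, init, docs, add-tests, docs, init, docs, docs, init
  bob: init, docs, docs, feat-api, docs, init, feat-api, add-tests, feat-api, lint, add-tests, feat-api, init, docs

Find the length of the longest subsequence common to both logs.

7

One common subsequence of length 7: docs [1,3] → feat-api [2,4] → docs [3,5] → feat-api [4,9] → add-tests [7,11] → init [9,13] → docs [11,14]. Since dp[12][14] = 7, nothing longer is possible.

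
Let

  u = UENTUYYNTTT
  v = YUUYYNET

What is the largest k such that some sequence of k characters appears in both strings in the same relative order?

6

Pick U (u #1, v #2), U (u #5, v #3), Y (u #6, v #4), Y (u #7, v #5), N (u #8, v #6), T (u #11, v #8); all 6 characters appear in both, in order. The LCS DP gives dp[11][8] = 6, so this is optimal.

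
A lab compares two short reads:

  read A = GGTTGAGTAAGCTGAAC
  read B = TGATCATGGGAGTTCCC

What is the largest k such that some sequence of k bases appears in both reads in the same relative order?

One common subsequence of length 9: G [1,2] → T [3,4] → T [4,7] → G [5,10] → A [6,11] → G [7,12] → T [8,14] → C [12,16] → C [17,17]. The LCS DP gives dp[17][17] = 9, so this is optimal.

9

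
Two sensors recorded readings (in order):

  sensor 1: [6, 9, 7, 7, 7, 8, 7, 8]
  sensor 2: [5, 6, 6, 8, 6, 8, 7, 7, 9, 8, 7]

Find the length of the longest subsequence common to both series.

5

Taking 6 [1,5]; then 7 [3,7]; then 7 [4,8]; then 8 [6,10]; then 7 [7,11] gives a common subsequence of length 5, and the DP table's final entry dp[8][11] is also 5, so no common subsequence is longer.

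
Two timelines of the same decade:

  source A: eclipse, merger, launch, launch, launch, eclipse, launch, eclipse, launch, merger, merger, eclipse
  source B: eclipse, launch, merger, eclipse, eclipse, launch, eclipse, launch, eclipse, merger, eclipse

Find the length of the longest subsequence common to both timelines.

Match eclipse [1,1], then merger [2,3], then launch [5,6], then eclipse [6,7], then launch [7,8], then eclipse [8,9], then merger [11,10], then eclipse [12,11] — 8 events in the same relative order in both. Since dp[12][11] = 8, nothing longer is possible.

8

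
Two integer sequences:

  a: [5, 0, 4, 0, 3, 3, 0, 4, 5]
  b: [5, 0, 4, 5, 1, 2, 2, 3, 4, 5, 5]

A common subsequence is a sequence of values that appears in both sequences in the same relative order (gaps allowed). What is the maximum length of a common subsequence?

Taking 5 [1,1], then 0 [2,2], then 4 [3,3], then 3 [6,8], then 4 [8,9], then 5 [9,11] gives a common subsequence of length 6. dp[9][11] = 6 confirms this is the maximum.

6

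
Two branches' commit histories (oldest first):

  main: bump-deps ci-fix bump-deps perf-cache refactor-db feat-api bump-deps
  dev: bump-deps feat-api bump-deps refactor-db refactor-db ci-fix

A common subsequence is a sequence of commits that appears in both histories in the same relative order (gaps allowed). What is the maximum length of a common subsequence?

3

Match bump-deps [1,1]; then bump-deps [3,3]; then refactor-db [5,5] — 3 commits in the same relative order in both. dp[7][6] = 3 confirms this is the maximum.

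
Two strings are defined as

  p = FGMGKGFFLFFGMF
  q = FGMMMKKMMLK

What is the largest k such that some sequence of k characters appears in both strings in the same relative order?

Match F at p[1]=q[1]; then G at p[2]=q[2]; then M at p[3]=q[5]; then K at p[5]=q[7]; then L at p[9]=q[10] — 5 characters in the same relative order in both. Since dp[14][11] = 5, nothing longer is possible.

5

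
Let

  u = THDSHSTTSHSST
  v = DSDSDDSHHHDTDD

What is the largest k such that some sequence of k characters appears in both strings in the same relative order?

6

Pick D at u[3]=v[1], S at u[4]=v[2], S at u[6]=v[4], S at u[9]=v[7], H at u[10]=v[10], T at u[13]=v[12]; all 6 characters appear in both, in order. dp[13][14] = 6 confirms this is the maximum.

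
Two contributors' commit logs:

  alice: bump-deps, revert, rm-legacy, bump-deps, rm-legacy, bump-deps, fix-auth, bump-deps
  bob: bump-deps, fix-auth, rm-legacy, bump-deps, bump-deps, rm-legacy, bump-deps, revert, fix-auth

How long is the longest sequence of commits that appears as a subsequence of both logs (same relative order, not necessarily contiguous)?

Taking bump-deps at alice[1]=bob[1] → rm-legacy at alice[3]=bob[3] → bump-deps at alice[4]=bob[5] → rm-legacy at alice[5]=bob[6] → bump-deps at alice[6]=bob[7] → fix-auth at alice[7]=bob[9] gives a common subsequence of length 6. dp[8][9] = 6 confirms this is the maximum.

6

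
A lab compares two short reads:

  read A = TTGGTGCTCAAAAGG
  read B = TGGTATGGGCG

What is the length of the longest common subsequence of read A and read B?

One common subsequence of length 7: T (read A #1, read B #4) → T (read A #2, read B #6) → G (read A #3, read B #7) → G (read A #4, read B #8) → G (read A #6, read B #9) → C (read A #9, read B #10) → G (read A #15, read B #11). dp[15][11] = 7 confirms this is the maximum.

7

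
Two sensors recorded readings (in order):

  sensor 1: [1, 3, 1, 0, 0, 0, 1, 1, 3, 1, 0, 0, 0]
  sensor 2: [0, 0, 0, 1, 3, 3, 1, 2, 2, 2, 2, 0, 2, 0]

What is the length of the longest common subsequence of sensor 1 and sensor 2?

8

Match 0 at sensor 1[4]=sensor 2[1]; then 0 at sensor 1[5]=sensor 2[2]; then 0 at sensor 1[6]=sensor 2[3]; then 1 at sensor 1[7]=sensor 2[4]; then 3 at sensor 1[9]=sensor 2[6]; then 1 at sensor 1[10]=sensor 2[7]; then 0 at sensor 1[11]=sensor 2[12]; then 0 at sensor 1[13]=sensor 2[14] — 8 values in the same relative order in both, and the DP table's final entry dp[13][14] is also 8, so no common subsequence is longer.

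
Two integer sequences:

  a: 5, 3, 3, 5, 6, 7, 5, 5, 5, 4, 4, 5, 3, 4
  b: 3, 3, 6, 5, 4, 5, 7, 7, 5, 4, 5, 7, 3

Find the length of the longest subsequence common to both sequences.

Match 3 [2,1]; then 3 [3,2]; then 6 [5,3]; then 5 [7,4]; then 5 [8,6]; then 5 [9,9]; then 4 [11,10]; then 5 [12,11]; then 3 [13,13] — 9 values in the same relative order in both. Since dp[14][13] = 9, nothing longer is possible.

9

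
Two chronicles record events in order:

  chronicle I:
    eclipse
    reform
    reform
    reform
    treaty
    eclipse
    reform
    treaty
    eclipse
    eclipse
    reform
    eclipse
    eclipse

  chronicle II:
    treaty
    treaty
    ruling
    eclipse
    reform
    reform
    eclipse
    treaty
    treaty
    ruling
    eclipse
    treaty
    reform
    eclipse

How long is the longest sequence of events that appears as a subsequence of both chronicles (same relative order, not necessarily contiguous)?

8

Pick eclipse [1,4] → reform [2,5] → reform [3,6] → treaty [5,9] → eclipse [6,11] → treaty [8,12] → reform [11,13] → eclipse [13,14]; all 8 events appear in both, in order, and the DP table's final entry dp[13][14] is also 8, so no common subsequence is longer.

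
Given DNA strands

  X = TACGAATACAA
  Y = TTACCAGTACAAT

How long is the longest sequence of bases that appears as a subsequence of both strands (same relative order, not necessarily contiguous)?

Let dp[i][j] be the LCS length of the first i bases of X and the first j bases of Y. dp[i][j] = dp[i-1][j-1]+1 when the i-th and j-th bases match, else max(dp[i-1][j], dp[i][j-1]).
    ·  T  T  A  C  C  A  G  T  A  C  A  A  T
 ·  0  0  0  0  0  0  0  0  0  0  0  0  0  0
 T  0  1  1  1  1  1  1  1  1  1  1  1  1  1
 A  0  1  1  2  2  2  2  2  2  2  2  2  2  2
 C  0  1  1  2  3  3  3  3  3  3  3  3  3  3
 G  0  1  1  2  3  3  3  4  4  4  4  4  4  4
 A  0  1  1  2  3  3  4  4  4  5  5  5  5  5
 A  0  1  1  2  3  3  4  4  4  5  5  6  6  6
 T  0  1  2  2  3  3  4  4  5  5  5  6  6  7
 A  0  1  2  3  3  3  4  4  5  6  6  6  7  7
 C  0  1  2  3  4  4  4  4  5  6  7  7  7  7
 A  0  1  2  3  4  4  5  5  5  6  7  8  8  8
 A  0  1  2  3  4  4  5  5  5  6  7  8  9  9
dp[11][13] = 9. One LCS (by backtracking along matches): TACGTACAA.

9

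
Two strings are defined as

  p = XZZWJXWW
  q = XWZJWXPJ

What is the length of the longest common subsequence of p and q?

4

Let dp[i][j] be the LCS length of the first i characters of p and the first j characters of q. dp[i][j] = dp[i-1][j-1]+1 when the i-th and j-th characters match, else max(dp[i-1][j], dp[i][j-1]).
    ·  X  W  Z  J  W  X  P  J
 ·  0  0  0  0  0  0  0  0  0
 X  0  1  1  1  1  1  1  1  1
 Z  0  1  1  2  2  2  2  2  2
 Z  0  1  1  2  2  2  2  2  2
 W  0  1  2  2  2  3  3  3  3
 J  0  1  2  2  3  3  3  3  4
 X  0  1  2  2  3  3  4  4  4
 W  0  1  2  2  3  4  4  4  4
 W  0  1  2  2  3  4  4  4  4
dp[8][8] = 4. One LCS (by backtracking along matches): XZWJ.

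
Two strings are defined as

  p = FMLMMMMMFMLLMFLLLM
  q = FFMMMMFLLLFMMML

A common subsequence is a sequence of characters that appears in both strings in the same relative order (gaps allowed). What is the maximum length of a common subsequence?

Match F [1,2]; then M [5,3]; then M [6,4]; then M [7,5]; then M [8,6]; then F [9,7]; then L [11,9]; then L [12,10]; then M [13,14]; then L [17,15] — 10 characters in the same relative order in both, and the DP table's final entry dp[18][15] is also 10, so no common subsequence is longer.

10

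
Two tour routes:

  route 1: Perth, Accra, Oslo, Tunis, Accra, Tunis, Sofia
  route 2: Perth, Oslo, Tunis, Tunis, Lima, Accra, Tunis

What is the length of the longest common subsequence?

5

Match Perth (route 1 #1, route 2 #1); then Oslo (route 1 #3, route 2 #2); then Tunis (route 1 #4, route 2 #4); then Accra (route 1 #5, route 2 #6); then Tunis (route 1 #6, route 2 #7) — 5 stops in the same relative order in both. Since dp[7][7] = 5, nothing longer is possible.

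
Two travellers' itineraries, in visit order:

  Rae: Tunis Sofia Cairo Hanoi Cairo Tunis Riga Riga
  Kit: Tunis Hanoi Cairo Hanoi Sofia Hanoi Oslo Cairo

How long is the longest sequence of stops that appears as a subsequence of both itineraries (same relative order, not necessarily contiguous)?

4

Match Tunis [1,1] → Sofia [2,5] → Hanoi [4,6] → Cairo [5,8] — 4 stops in the same relative order in both, and the DP table's final entry dp[8][8] is also 4, so no common subsequence is longer.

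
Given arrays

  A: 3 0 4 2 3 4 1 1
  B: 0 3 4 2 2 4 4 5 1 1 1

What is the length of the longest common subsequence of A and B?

6

Pick 3 at A[1]=B[2] → 4 at A[3]=B[3] → 2 at A[4]=B[5] → 4 at A[6]=B[7] → 1 at A[7]=B[10] → 1 at A[8]=B[11]; all 6 values appear in both, in order. The LCS DP gives dp[8][11] = 6, so this is optimal.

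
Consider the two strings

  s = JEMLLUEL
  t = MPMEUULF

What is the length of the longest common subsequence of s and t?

Let dp[i][j] be the LCS length of the first i characters of s and the first j characters of t. dp[i][j] = dp[i-1][j-1]+1 when the i-th and j-th characters match, else max(dp[i-1][j], dp[i][j-1]).
    ·  M  P  M  E  U  U  L  F
 ·  0  0  0  0  0  0  0  0  0
 J  0  0  0  0  0  0  0  0  0
 E  0  0  0  0  1  1  1  1  1
 M  0  1  1  1  1  1  1  1  1
 L  0  1  1  1  1  1  1  2  2
 L  0  1  1  1  1  1  1  2  2
 U  0  1  1  1  1  2  2  2  2
 E  0  1  1  1  2  2  2  2  2
 L  0  1  1  1  2  2  2  3  3
dp[8][8] = 3. One LCS (by backtracking along matches): EUL.

3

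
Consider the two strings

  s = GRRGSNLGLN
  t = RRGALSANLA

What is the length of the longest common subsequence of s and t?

One common subsequence of length 6: R at s[2]=t[1], then R at s[3]=t[2], then G at s[4]=t[3], then S at s[5]=t[6], then N at s[6]=t[8], then L at s[7]=t[9]. dp[10][10] = 6 confirms this is the maximum.

6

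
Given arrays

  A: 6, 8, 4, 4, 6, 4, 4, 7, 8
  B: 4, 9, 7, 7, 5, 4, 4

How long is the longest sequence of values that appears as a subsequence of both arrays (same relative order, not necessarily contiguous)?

Match 4 at A[3]=B[1], then 4 at A[6]=B[6], then 4 at A[7]=B[7] — 3 values in the same relative order in both. Since dp[9][7] = 3, nothing longer is possible.

3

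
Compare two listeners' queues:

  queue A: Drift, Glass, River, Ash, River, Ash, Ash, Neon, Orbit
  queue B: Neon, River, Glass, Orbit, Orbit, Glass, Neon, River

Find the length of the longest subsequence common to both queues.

Match Glass (queue A #2, queue B #6), River (queue A #5, queue B #8) — 2 songs in the same relative order in both. Since dp[9][8] = 2, nothing longer is possible.

2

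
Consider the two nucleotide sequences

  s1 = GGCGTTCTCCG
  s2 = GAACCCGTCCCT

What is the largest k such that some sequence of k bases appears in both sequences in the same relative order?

One common subsequence of length 7: G at s1[1]=s2[1] → C at s1[3]=s2[6] → G at s1[4]=s2[7] → T at s1[6]=s2[8] → C at s1[7]=s2[9] → C at s1[9]=s2[10] → C at s1[10]=s2[11]. Since dp[11][12] = 7, nothing longer is possible.

7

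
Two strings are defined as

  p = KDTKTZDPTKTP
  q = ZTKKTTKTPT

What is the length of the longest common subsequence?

7

Taking K (p #1, q #3), K (p #4, q #4), T (p #5, q #5), T (p #9, q #6), K (p #10, q #7), T (p #11, q #8), P (p #12, q #9) gives a common subsequence of length 7. dp[12][10] = 7 confirms this is the maximum.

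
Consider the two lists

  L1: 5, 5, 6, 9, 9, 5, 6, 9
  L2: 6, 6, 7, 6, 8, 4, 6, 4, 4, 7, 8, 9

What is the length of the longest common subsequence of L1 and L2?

Match 6 [3,4], then 6 [7,7], then 9 [8,12] — 3 values in the same relative order in both. dp[8][12] = 3 confirms this is the maximum.

3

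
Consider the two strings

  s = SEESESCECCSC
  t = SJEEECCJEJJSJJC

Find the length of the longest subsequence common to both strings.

Pick S (s #1, t #1) → E (s #2, t #3) → E (s #3, t #4) → E (s #5, t #5) → C (s #7, t #7) → E (s #8, t #9) → S (s #11, t #12) → C (s #12, t #15); all 8 characters appear in both, in order. dp[12][15] = 8 confirms this is the maximum.

8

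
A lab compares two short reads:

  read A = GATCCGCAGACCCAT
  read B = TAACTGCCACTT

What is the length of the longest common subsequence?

8

Pick T [3,1]; then A [8,2]; then A [10,3]; then C [11,4]; then C [12,7]; then C [13,8]; then A [14,9]; then T [15,12]; all 8 bases appear in both, in order. The LCS DP gives dp[15][12] = 8, so this is optimal.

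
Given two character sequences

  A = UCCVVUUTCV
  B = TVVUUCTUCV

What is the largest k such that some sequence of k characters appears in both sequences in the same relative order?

One common subsequence of length 7: V (A #4, B #2), V (A #5, B #3), U (A #6, B #4), U (A #7, B #5), T (A #8, B #7), C (A #9, B #9), V (A #10, B #10). The LCS DP gives dp[10][10] = 7, so this is optimal.

7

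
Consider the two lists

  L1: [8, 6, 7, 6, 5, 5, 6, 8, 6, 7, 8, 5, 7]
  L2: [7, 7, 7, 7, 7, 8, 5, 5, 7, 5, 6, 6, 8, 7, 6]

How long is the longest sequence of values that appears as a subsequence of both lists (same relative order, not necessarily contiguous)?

One common subsequence of length 7: 8 [1,6], then 7 [3,9], then 5 [6,10], then 6 [7,11], then 6 [9,12], then 8 [11,13], then 7 [13,14]. dp[13][15] = 7 confirms this is the maximum.

7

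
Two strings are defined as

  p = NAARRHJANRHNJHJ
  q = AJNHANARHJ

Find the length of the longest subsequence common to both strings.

7

Match N (p #1, q #3); then H (p #6, q #4); then A (p #8, q #5); then N (p #9, q #6); then R (p #10, q #8); then H (p #14, q #9); then J (p #15, q #10) — 7 characters in the same relative order in both, and the DP table's final entry dp[15][10] is also 7, so no common subsequence is longer.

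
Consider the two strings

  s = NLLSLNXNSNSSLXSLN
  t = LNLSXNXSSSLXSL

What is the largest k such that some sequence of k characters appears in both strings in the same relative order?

Match N at s[1]=t[2], then L at s[3]=t[3], then S at s[4]=t[4], then N at s[6]=t[6], then X at s[7]=t[7], then S at s[9]=t[8], then S at s[11]=t[9], then S at s[12]=t[10], then L at s[13]=t[11], then X at s[14]=t[12], then S at s[15]=t[13], then L at s[16]=t[14] — 12 characters in the same relative order in both. Since dp[17][14] = 12, nothing longer is possible.

12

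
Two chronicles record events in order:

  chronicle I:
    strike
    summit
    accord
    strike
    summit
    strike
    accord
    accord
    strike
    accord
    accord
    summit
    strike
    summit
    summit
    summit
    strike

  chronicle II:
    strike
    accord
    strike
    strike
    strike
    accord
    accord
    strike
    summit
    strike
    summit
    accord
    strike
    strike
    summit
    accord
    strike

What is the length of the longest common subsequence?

Pick strike [1,1] → accord [3,2] → strike [4,4] → strike [6,5] → accord [7,6] → accord [8,7] → strike [9,8] → summit [12,9] → strike [13,10] → summit [14,11] → summit [15,15] → strike [17,17]; all 12 events appear in both, in order. dp[17][17] = 12 confirms this is the maximum.

12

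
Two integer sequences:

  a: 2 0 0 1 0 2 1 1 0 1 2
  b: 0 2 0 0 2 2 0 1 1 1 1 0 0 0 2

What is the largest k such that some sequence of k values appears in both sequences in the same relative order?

8

Taking 2 at a[1]=b[2], then 0 at a[2]=b[4], then 0 at a[3]=b[7], then 1 at a[4]=b[9], then 1 at a[7]=b[10], then 1 at a[8]=b[11], then 0 at a[9]=b[14], then 2 at a[11]=b[15] gives a common subsequence of length 8, and the DP table's final entry dp[11][15] is also 8, so no common subsequence is longer.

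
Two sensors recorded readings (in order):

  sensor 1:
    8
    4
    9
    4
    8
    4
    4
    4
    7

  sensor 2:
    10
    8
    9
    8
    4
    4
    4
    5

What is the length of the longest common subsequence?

6

Pick 8 at sensor 1[1]=sensor 2[2]; then 9 at sensor 1[3]=sensor 2[3]; then 8 at sensor 1[5]=sensor 2[4]; then 4 at sensor 1[6]=sensor 2[5]; then 4 at sensor 1[7]=sensor 2[6]; then 4 at sensor 1[8]=sensor 2[7]; all 6 values appear in both, in order, and the DP table's final entry dp[9][8] is also 6, so no common subsequence is longer.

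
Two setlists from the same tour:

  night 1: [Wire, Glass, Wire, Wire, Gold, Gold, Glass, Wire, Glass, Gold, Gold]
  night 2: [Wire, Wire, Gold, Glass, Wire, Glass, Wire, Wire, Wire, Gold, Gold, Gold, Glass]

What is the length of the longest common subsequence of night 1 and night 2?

Match Wire [3,1]; then Wire [4,2]; then Gold [6,3]; then Glass [7,4]; then Wire [8,5]; then Glass [9,6]; then Gold [10,11]; then Gold [11,12] — 8 songs in the same relative order in both. dp[11][13] = 8 confirms this is the maximum.

8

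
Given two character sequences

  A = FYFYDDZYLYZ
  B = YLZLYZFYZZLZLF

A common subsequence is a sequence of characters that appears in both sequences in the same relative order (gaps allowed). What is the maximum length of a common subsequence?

6

Match Y (A #2, B #5) → F (A #3, B #7) → Y (A #4, B #8) → Z (A #7, B #10) → L (A #9, B #11) → Z (A #11, B #12) — 6 characters in the same relative order in both. dp[11][14] = 6 confirms this is the maximum.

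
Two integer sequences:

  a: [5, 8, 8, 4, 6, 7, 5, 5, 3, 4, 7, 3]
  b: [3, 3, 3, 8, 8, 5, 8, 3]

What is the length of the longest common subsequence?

Pick 8 [2,4] → 8 [3,5] → 5 [7,6] → 3 [12,8]; all 4 values appear in both, in order, and the DP table's final entry dp[12][8] is also 4, so no common subsequence is longer.

4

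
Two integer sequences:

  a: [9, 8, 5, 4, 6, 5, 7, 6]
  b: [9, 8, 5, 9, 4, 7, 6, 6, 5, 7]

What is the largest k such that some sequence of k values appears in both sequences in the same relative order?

7

Let dp[i][j] be the LCS length of the first i values of a and the first j values of b. dp[i][j] = dp[i-1][j-1]+1 when the i-th and j-th values match, else max(dp[i-1][j], dp[i][j-1]).
    ·  9  8  5  9  4  7  6  6  5  7
 ·  0  0  0  0  0  0  0  0  0  0  0
 9  0  1  1  1  1  1  1  1  1  1  1
 8  0  1  2  2  2  2  2  2  2  2  2
 5  0  1  2  3  3  3  3  3  3  3  3
 4  0  1  2  3  3  4  4  4  4  4  4
 6  0  1  2  3  3  4  4  5  5  5  5
 5  0  1  2  3  3  4  4  5  5  6  6
 7  0  1  2  3  3  4  5  5  5  6  7
 6  0  1  2  3  3  4  5  6  6  6  7
dp[8][10] = 7. One LCS (by backtracking along matches): 9, 8, 5, 4, 6, 5, 7.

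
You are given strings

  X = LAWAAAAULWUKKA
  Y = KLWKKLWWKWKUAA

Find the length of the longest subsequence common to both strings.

7

Match L [1,2], W [3,3], L [9,6], W [10,8], K [12,9], K [13,11], A [14,14] — 7 characters in the same relative order in both. The LCS DP gives dp[14][14] = 7, so this is optimal.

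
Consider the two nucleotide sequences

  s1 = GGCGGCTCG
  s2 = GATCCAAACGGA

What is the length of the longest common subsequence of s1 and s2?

Pick G (s1 #1, s2 #1); then C (s1 #3, s2 #4); then C (s1 #6, s2 #5); then C (s1 #8, s2 #9); then G (s1 #9, s2 #11); all 5 bases appear in both, in order, and the DP table's final entry dp[9][12] is also 5, so no common subsequence is longer.

5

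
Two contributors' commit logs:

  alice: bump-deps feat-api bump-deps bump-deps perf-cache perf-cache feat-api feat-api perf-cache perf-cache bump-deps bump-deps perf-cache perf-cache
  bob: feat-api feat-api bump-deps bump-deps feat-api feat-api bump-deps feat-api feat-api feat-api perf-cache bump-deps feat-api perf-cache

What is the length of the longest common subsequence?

8

Taking bump-deps [1,4] → feat-api [2,6] → bump-deps [3,7] → feat-api [7,9] → feat-api [8,10] → perf-cache [10,11] → bump-deps [11,12] → perf-cache [14,14] gives a common subsequence of length 8. Since dp[14][14] = 8, nothing longer is possible.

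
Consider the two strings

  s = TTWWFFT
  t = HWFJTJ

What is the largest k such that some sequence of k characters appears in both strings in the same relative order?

3

Let dp[i][j] be the LCS length of the first i characters of s and the first j characters of t. dp[i][j] = dp[i-1][j-1]+1 when the i-th and j-th characters match, else max(dp[i-1][j], dp[i][j-1]).
    ·  H  W  F  J  T  J
 ·  0  0  0  0  0  0  0
 T  0  0  0  0  0  1  1
 T  0  0  0  0  0  1  1
 W  0  0  1  1  1  1  1
 W  0  0  1  1  1  1  1
 F  0  0  1  2  2  2  2
 F  0  0  1  2  2  2  2
 T  0  0  1  2  2  3  3
dp[7][6] = 3. One LCS (by backtracking along matches): WFT.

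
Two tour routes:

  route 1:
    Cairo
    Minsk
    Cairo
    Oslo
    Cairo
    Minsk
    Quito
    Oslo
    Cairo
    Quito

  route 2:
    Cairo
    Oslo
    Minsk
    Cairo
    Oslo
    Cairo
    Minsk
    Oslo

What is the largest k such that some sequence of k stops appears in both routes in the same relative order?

7

One common subsequence of length 7: Cairo (route 1 #1, route 2 #1) → Minsk (route 1 #2, route 2 #3) → Cairo (route 1 #3, route 2 #4) → Oslo (route 1 #4, route 2 #5) → Cairo (route 1 #5, route 2 #6) → Minsk (route 1 #6, route 2 #7) → Oslo (route 1 #8, route 2 #8). The LCS DP gives dp[10][8] = 7, so this is optimal.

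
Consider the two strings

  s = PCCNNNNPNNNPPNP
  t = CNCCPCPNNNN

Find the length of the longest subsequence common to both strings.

7

One common subsequence of length 7: P [1,5] → C [3,6] → P [8,7] → N [9,8] → N [10,9] → N [11,10] → N [14,11]. The LCS DP gives dp[15][11] = 7, so this is optimal.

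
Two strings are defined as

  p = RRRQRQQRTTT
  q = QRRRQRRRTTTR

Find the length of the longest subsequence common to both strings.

Taking R at p[1]=q[2] → R at p[2]=q[3] → R at p[3]=q[4] → Q at p[4]=q[5] → R at p[5]=q[7] → R at p[8]=q[8] → T at p[9]=q[9] → T at p[10]=q[10] → T at p[11]=q[11] gives a common subsequence of length 9, and the DP table's final entry dp[11][12] is also 9, so no common subsequence is longer.

9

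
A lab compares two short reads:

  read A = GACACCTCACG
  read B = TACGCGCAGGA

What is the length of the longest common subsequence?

Taking A (read A #2, read B #2), then C (read A #3, read B #3), then C (read A #5, read B #5), then C (read A #8, read B #7), then A (read A #9, read B #8), then G (read A #11, read B #10) gives a common subsequence of length 6. dp[11][11] = 6 confirms this is the maximum.

6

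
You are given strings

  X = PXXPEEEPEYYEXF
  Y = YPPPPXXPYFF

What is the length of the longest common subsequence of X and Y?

6

Taking P (X #1, Y #5), then X (X #2, Y #6), then X (X #3, Y #7), then P (X #8, Y #8), then Y (X #10, Y #9), then F (X #14, Y #11) gives a common subsequence of length 6. dp[14][11] = 6 confirms this is the maximum.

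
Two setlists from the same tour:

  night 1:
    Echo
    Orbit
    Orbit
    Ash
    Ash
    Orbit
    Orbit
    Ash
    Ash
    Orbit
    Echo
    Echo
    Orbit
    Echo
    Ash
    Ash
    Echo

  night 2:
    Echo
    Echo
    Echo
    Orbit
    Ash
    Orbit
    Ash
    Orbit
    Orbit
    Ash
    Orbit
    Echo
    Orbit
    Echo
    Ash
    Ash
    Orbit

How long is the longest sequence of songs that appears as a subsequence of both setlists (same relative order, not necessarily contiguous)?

Match Echo at night 1[1]=night 2[3], then Orbit at night 1[2]=night 2[4], then Orbit at night 1[3]=night 2[6], then Ash at night 1[5]=night 2[7], then Orbit at night 1[6]=night 2[8], then Orbit at night 1[7]=night 2[9], then Ash at night 1[9]=night 2[10], then Orbit at night 1[10]=night 2[11], then Echo at night 1[12]=night 2[12], then Orbit at night 1[13]=night 2[13], then Echo at night 1[14]=night 2[14], then Ash at night 1[15]=night 2[15], then Ash at night 1[16]=night 2[16] — 13 songs in the same relative order in both. Since dp[17][17] = 13, nothing longer is possible.

13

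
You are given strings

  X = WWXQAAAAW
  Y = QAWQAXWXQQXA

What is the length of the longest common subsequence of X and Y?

5

Let dp[i][j] be the LCS length of the first i characters of X and the first j characters of Y. dp[i][j] = dp[i-1][j-1]+1 when the i-th and j-th characters match, else max(dp[i-1][j], dp[i][j-1]).
    ·  Q  A  W  Q  A  X  W  X  Q  Q  X  A
 ·  0  0  0  0  0  0  0  0  0  0  0  0  0
 W  0  0  0  1  1  1  1  1  1  1  1  1  1
 W  0  0  0  1  1  1  1  2  2  2  2  2  2
 X  0  0  0  1  1  1  2  2  3  3  3  3  3
 Q  0  1  1  1  2  2  2  2  3  4  4  4  4
 A  0  1  2  2  2  3  3  3  3  4  4  4  5
 A  0  1  2  2  2  3  3  3  3  4  4  4  5
 A  0  1  2  2  2  3  3  3  3  4  4  4  5
 A  0  1  2  2  2  3  3  3  3  4  4  4  5
 W  0  1  2  3  3  3  3  4  4  4  4  4  5
dp[9][12] = 5. One LCS (by backtracking along matches): WWXQA.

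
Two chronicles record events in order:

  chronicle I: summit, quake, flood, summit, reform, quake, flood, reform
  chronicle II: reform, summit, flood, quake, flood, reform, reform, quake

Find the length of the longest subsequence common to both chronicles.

5

Taking summit (chronicle I #1, chronicle II #2); then quake (chronicle I #2, chronicle II #4); then flood (chronicle I #3, chronicle II #5); then reform (chronicle I #5, chronicle II #7); then quake (chronicle I #6, chronicle II #8) gives a common subsequence of length 5. Since dp[8][8] = 5, nothing longer is possible.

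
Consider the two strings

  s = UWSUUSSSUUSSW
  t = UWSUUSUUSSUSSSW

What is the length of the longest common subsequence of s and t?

One common subsequence of length 12: U (s #1, t #1) → W (s #2, t #2) → S (s #3, t #3) → U (s #4, t #4) → U (s #5, t #5) → S (s #6, t #6) → S (s #7, t #9) → S (s #8, t #10) → U (s #9, t #11) → S (s #11, t #13) → S (s #12, t #14) → W (s #13, t #15). Since dp[13][15] = 12, nothing longer is possible.

12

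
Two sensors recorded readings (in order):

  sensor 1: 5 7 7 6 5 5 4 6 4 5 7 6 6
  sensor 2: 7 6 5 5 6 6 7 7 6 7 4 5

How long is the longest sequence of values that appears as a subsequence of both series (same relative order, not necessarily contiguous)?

7

Taking 7 (sensor 1 #3, sensor 2 #1), 6 (sensor 1 #4, sensor 2 #2), 5 (sensor 1 #5, sensor 2 #3), 5 (sensor 1 #6, sensor 2 #4), 6 (sensor 1 #8, sensor 2 #9), 4 (sensor 1 #9, sensor 2 #11), 5 (sensor 1 #10, sensor 2 #12) gives a common subsequence of length 7, and the DP table's final entry dp[13][12] is also 7, so no common subsequence is longer.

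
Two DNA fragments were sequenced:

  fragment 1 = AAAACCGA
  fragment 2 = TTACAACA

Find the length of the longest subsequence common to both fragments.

5

Taking A at fragment 1[1]=fragment 2[3]; then A at fragment 1[3]=fragment 2[5]; then A at fragment 1[4]=fragment 2[6]; then C at fragment 1[6]=fragment 2[7]; then A at fragment 1[8]=fragment 2[8] gives a common subsequence of length 5, and the DP table's final entry dp[8][8] is also 5, so no common subsequence is longer.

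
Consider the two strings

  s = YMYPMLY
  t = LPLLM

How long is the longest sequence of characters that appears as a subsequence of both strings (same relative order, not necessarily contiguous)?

2

Taking P (s #4, t #2), M (s #5, t #5) gives a common subsequence of length 2. Since dp[7][5] = 2, nothing longer is possible.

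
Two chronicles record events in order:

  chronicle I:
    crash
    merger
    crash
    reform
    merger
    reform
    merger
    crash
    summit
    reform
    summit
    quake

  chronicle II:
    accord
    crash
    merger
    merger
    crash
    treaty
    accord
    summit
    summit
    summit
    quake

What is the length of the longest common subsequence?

Pick crash at chronicle I[3]=chronicle II[2] → merger at chronicle I[5]=chronicle II[3] → merger at chronicle I[7]=chronicle II[4] → crash at chronicle I[8]=chronicle II[5] → summit at chronicle I[9]=chronicle II[9] → summit at chronicle I[11]=chronicle II[10] → quake at chronicle I[12]=chronicle II[11]; all 7 events appear in both, in order. Since dp[12][11] = 7, nothing longer is possible.

7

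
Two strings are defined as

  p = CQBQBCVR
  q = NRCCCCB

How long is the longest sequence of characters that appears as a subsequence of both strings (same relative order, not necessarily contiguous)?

2

Taking C (p #1, q #6) → B (p #5, q #7) gives a common subsequence of length 2. dp[8][7] = 2 confirms this is the maximum.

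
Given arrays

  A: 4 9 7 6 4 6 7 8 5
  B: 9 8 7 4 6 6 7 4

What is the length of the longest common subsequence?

5

One common subsequence of length 5: 9 (A #2, B #1), 7 (A #3, B #3), 6 (A #4, B #5), 6 (A #6, B #6), 7 (A #7, B #7). The LCS DP gives dp[9][8] = 5, so this is optimal.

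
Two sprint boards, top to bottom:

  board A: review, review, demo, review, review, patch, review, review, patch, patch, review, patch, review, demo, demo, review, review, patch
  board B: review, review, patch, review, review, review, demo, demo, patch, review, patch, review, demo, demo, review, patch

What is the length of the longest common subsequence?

Match review [1,1], review [2,2], review [4,4], review [5,5], review [7,6], patch [10,9], review [11,10], patch [12,11], review [13,12], demo [14,13], demo [15,14], review [17,15], patch [18,16] — 13 tasks in the same relative order in both. The LCS DP gives dp[18][16] = 13, so this is optimal.

13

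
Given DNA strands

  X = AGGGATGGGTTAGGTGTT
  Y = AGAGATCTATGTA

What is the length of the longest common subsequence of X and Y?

10

Taking A at X[1]=Y[1] → G at X[2]=Y[2] → G at X[4]=Y[4] → A at X[5]=Y[5] → T at X[6]=Y[6] → T at X[11]=Y[8] → A at X[12]=Y[9] → T at X[15]=Y[10] → G at X[16]=Y[11] → T at X[17]=Y[12] gives a common subsequence of length 10. Since dp[18][13] = 10, nothing longer is possible.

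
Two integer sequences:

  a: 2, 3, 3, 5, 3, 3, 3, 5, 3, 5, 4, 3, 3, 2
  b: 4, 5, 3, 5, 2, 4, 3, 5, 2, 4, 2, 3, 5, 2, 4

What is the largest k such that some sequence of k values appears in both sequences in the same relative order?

Pick 5 at a[4]=b[2], 3 at a[7]=b[3], 5 at a[8]=b[4], 3 at a[9]=b[7], 5 at a[10]=b[8], 4 at a[11]=b[10], 3 at a[12]=b[12], 2 at a[14]=b[14]; all 8 values appear in both, in order, and the DP table's final entry dp[14][15] is also 8, so no common subsequence is longer.

8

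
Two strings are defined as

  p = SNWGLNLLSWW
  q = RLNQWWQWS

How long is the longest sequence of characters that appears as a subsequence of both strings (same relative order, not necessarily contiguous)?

4

Let dp[i][j] be the LCS length of the first i characters of p and the first j characters of q. dp[i][j] = dp[i-1][j-1]+1 when the i-th and j-th characters match, else max(dp[i-1][j], dp[i][j-1]).
    ·  R  L  N  Q  W  W  Q  W  S
 ·  0  0  0  0  0  0  0  0  0  0
 S  0  0  0  0  0  0  0  0  0  1
 N  0  0  0  1  1  1  1  1  1  1
 W  0  0  0  1  1  2  2  2  2  2
 G  0  0  0  1  1  2  2  2  2  2
 L  0  0  1  1  1  2  2  2  2  2
 N  0  0  1  2  2  2  2  2  2  2
 L  0  0  1  2  2  2  2  2  2  2
 L  0  0  1  2  2  2  2  2  2  2
 S  0  0  1  2  2  2  2  2  2  3
 W  0  0  1  2  2  3  3  3  3  3
 W  0  0  1  2  2  3  4  4  4  4
dp[11][9] = 4. One LCS (by backtracking along matches): NWWW.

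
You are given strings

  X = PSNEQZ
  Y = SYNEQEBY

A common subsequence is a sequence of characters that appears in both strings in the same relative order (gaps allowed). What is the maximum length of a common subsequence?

Taking S at X[2]=Y[1]; then N at X[3]=Y[3]; then E at X[4]=Y[4]; then Q at X[5]=Y[5] gives a common subsequence of length 4. Since dp[6][8] = 4, nothing longer is possible.

4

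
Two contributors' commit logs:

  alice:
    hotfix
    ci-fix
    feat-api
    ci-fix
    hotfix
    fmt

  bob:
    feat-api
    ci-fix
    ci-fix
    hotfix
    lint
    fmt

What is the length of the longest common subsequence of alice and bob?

Match ci-fix at alice[2]=bob[2]; then ci-fix at alice[4]=bob[3]; then hotfix at alice[5]=bob[4]; then fmt at alice[6]=bob[6] — 4 commits in the same relative order in both. dp[6][6] = 4 confirms this is the maximum.

4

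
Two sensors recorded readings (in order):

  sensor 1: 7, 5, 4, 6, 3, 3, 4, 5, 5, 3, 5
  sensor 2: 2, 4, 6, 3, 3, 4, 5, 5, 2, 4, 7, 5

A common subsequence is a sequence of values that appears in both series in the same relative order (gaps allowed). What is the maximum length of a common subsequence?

One common subsequence of length 8: 4 [3,2] → 6 [4,3] → 3 [5,4] → 3 [6,5] → 4 [7,6] → 5 [8,7] → 5 [9,8] → 5 [11,12], and the DP table's final entry dp[11][12] is also 8, so no common subsequence is longer.

8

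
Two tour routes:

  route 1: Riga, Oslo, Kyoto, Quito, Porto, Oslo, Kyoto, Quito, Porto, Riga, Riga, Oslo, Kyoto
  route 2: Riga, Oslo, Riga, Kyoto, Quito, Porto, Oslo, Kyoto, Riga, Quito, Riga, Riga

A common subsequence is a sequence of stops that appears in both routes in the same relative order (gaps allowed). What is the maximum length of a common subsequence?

Pick Riga [1,1], then Oslo [2,2], then Kyoto [3,4], then Quito [4,5], then Porto [5,6], then Oslo [6,7], then Kyoto [7,8], then Quito [8,10], then Riga [10,11], then Riga [11,12]; all 10 stops appear in both, in order. The LCS DP gives dp[13][12] = 10, so this is optimal.

10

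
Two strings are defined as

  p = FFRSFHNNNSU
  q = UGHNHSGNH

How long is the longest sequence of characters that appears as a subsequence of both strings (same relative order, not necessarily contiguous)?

3

Match H [6,3], N [7,4], N [8,8] — 3 characters in the same relative order in both. Since dp[11][9] = 3, nothing longer is possible.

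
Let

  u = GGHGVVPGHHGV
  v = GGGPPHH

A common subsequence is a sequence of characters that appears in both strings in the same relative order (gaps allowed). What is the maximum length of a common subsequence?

6

Let dp[i][j] be the LCS length of the first i characters of u and the first j characters of v. dp[i][j] = dp[i-1][j-1]+1 when the i-th and j-th characters match, else max(dp[i-1][j], dp[i][j-1]).
    ·  G  G  G  P  P  H  H
 ·  0  0  0  0  0  0  0  0
 G  0  1  1  1  1  1  1  1
 G  0  1  2  2  2  2  2  2
 H  0  1  2  2  2  2  3  3
 G  0  1  2  3  3  3  3  3
 V  0  1  2  3  3  3  3  3
 V  0  1  2  3  3  3  3  3
 P  0  1  2  3  4  4  4  4
 G  0  1  2  3  4  4  4  4
 H  0  1  2  3  4  4  5  5
 H  0  1  2  3  4  4  5  6
 G  0  1  2  3  4  4  5  6
 V  0  1  2  3  4  4  5  6
dp[12][7] = 6. One LCS (by backtracking along matches): GGGPHH.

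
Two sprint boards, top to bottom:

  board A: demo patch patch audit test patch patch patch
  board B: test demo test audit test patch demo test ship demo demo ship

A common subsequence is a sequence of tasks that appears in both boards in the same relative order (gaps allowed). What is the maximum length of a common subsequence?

4

Pick demo (board A #1, board B #2); then audit (board A #4, board B #4); then test (board A #5, board B #5); then patch (board A #6, board B #6); all 4 tasks appear in both, in order. The LCS DP gives dp[8][12] = 4, so this is optimal.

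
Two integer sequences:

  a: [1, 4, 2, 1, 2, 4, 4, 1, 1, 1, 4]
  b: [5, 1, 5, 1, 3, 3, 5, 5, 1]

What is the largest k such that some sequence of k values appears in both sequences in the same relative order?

Taking 1 [1,2], 1 [4,4], 1 [10,9] gives a common subsequence of length 3, and the DP table's final entry dp[11][9] is also 3, so no common subsequence is longer.

3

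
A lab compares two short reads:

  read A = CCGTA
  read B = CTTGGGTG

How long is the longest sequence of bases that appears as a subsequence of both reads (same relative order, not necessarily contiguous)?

Match C at read A[1]=read B[1], G at read A[3]=read B[6], T at read A[4]=read B[7] — 3 bases in the same relative order in both, and the DP table's final entry dp[5][8] is also 3, so no common subsequence is longer.

3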